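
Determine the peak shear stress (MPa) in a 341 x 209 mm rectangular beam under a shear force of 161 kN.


A = b * h = 341 * 209 = 71269 mm^2
V = 161 kN = 161000.0 N
tau_max = 1.5 * V / A = 1.5 * 161000.0 / 71269
= 3.3886 MPa

3.3886 MPa


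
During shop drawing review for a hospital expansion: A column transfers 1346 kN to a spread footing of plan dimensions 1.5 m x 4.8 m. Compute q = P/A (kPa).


A = 1.5 * 4.8 = 7.2 m^2
q = P / A = 1346 / 7.2
= 186.9444 kPa

186.9444 kPa


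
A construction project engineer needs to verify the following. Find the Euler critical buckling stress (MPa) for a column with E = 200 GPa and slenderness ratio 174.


sigma_cr = pi^2 * E / lambda^2
= 9.8696 * 200000.0 / 174^2
= 9.8696 * 200000.0 / 30276
= 65.1975 MPa

65.1975 MPa


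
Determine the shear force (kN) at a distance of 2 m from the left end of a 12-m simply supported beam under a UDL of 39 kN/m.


R_A = w * L / 2 = 39 * 12 / 2 = 234.0 kN
V(x) = R_A - w * x = 234.0 - 39 * 2
= 156.0 kN

156.0 kN


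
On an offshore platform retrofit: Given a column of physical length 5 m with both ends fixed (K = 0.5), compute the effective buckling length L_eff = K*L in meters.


L_eff = K * L
= 0.5 * 5
= 2.5 m

2.5 m


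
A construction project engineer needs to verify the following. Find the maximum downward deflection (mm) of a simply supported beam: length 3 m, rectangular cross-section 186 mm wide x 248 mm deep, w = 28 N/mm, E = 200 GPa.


I = 186 * 248^3 / 12 = 236421376.0 mm^4
L = 3000.0 mm, w = 28 N/mm, E = 200000.0 MPa
delta = 5 * w * L^4 / (384 * E * I)
= 5 * 28 * 3000.0^4 / (384 * 200000.0 * 236421376.0)
= 0.6245 mm

0.6245 mm


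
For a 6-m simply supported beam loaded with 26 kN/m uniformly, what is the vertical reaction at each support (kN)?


Total load = w * L = 26 * 6 = 156 kN
By symmetry, each reaction R = total / 2 = 156 / 2 = 78.0 kN

78.0 kN


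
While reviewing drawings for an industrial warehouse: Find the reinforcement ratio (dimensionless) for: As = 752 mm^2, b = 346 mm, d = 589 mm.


rho = As / (b * d)
= 752 / (346 * 589)
= 752 / 203794
= 0.00369 (dimensionless)

0.00369 (dimensionless)


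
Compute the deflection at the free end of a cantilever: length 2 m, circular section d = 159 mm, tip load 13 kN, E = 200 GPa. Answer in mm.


I = pi * d^4 / 64 = pi * 159^4 / 64 = 31373169.51 mm^4
L = 2000.0 mm, P = 13000.0 N, E = 200000.0 MPa
delta = P * L^3 / (3 * E * I)
= 13000.0 * 2000.0^3 / (3 * 200000.0 * 31373169.51)
= 5.5249 mm

5.5249 mm


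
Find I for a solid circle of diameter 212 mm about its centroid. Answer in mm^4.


r = d / 2 = 212 / 2 = 106.0 mm
I = pi * r^4 / 4 = pi * 106.0^4 / 4
= 99154708.57 mm^4

99154708.57 mm^4


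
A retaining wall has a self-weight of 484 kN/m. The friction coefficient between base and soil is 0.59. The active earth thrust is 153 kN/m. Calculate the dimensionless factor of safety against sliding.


Resisting force = mu * W = 0.59 * 484 = 285.56 kN/m
FOS = Resisting / Driving = 285.56 / 153
= 1.8664 (dimensionless)

1.8664 (dimensionless)


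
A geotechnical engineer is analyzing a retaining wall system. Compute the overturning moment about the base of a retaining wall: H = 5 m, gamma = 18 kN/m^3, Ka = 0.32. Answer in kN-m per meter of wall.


Pa = 0.5 * Ka * gamma * H^2
= 0.5 * 0.32 * 18 * 5^2
= 72.0 kN/m
Arm = H / 3 = 5 / 3 = 1.6667 m
Mo = Pa * arm = Pa * H / 3 = 72.0 * 5 / 3 = 120.0 kN-m/m

120.0 kN-m/m


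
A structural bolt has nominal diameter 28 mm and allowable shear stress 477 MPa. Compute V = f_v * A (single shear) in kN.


A = pi * d^2 / 4 = pi * 28^2 / 4 = 615.7522 mm^2
V = f_v * A / 1000 = 477 * 615.7522 / 1000
= 293.7138 kN

293.7138 kN


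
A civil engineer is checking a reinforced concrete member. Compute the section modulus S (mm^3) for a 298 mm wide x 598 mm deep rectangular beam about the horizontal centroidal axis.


S = b * h^2 / 6
= 298 * 598^2 / 6
= 298 * 357604 / 6
= 17760998.67 mm^3

17760998.67 mm^3


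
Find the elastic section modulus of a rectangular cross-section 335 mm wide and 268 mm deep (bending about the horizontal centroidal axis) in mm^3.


S = b * h^2 / 6
= 335 * 268^2 / 6
= 335 * 71824 / 6
= 4010173.33 mm^3

4010173.33 mm^3


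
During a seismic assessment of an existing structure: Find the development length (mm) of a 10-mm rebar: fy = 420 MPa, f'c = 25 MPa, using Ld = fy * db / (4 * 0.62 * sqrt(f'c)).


Ld = (fy * db) / (4 * 0.62 * sqrt(f'c))
= (420 * 10) / (4 * 0.62 * sqrt(25))
= 4200 / 12.4
= 338.71 mm

338.71 mm


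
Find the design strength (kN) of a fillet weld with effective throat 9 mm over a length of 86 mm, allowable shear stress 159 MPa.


Strength = throat * length * allowable stress
= 9 * 86 * 159 N
= 123066 N
= 123.07 kN

123.07 kN


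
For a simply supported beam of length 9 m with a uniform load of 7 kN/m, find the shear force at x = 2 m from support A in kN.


R_A = w * L / 2 = 7 * 9 / 2 = 31.5 kN
V(x) = R_A - w * x = 31.5 - 7 * 2
= 17.5 kN

17.5 kN


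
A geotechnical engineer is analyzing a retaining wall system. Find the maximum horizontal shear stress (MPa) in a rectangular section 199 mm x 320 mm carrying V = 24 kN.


A = b * h = 199 * 320 = 63680 mm^2
V = 24 kN = 24000.0 N
tau_max = 1.5 * V / A = 1.5 * 24000.0 / 63680
= 0.5653 MPa

0.5653 MPa


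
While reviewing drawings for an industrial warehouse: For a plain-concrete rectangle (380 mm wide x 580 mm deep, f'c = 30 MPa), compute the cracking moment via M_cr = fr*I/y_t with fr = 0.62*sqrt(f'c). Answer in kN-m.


fr = 0.62 * sqrt(30) = 0.62 * 5.4772 = 3.3959 MPa
I = 380 * 580^3 / 12 = 6178546666.67 mm^4
y_t = 290.0 mm
M_cr = fr * I / y_t = 3.3959 * 6178546666.67 / 290.0 N-mm
= 72.3504 kN-m

72.3504 kN-m


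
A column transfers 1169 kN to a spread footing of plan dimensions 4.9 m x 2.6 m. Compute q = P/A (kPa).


A = 4.9 * 2.6 = 12.74 m^2
q = P / A = 1169 / 12.74
= 91.7582 kPa

91.7582 kPa


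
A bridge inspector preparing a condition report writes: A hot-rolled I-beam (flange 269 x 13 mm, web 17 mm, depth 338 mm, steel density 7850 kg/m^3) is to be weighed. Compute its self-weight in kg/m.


A_flanges = 2 * 269 * 13 = 6994 mm^2
A_web = (338 - 2 * 13) * 17 = 5304 mm^2
A_total = 6994 + 5304 = 12298 mm^2 = 0.012298 m^2
Weight = rho * A = 7850 * 0.012298 = 96.5393 kg/m

96.5393 kg/m


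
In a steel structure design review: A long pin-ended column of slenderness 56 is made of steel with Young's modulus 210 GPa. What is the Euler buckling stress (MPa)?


sigma_cr = pi^2 * E / lambda^2
= 9.8696 * 210000.0 / 56^2
= 9.8696 * 210000.0 / 3136
= 660.911 MPa

660.911 MPa


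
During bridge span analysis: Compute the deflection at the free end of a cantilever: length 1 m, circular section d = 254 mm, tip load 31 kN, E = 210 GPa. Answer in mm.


I = pi * d^4 / 64 = pi * 254^4 / 64 = 204317123.26 mm^4
L = 1000.0 mm, P = 31000.0 N, E = 210000.0 MPa
delta = P * L^3 / (3 * E * I)
= 31000.0 * 1000.0^3 / (3 * 210000.0 * 204317123.26)
= 0.2408 mm

0.2408 mm


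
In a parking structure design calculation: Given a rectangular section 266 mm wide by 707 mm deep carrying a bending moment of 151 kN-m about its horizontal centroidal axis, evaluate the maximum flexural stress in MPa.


I = b * h^3 / 12 = 266 * 707^3 / 12 = 7833550219.83 mm^4
y = h / 2 = 707 / 2 = 353.5 mm
M = 151 kN-m = 151000000.0 N-mm
sigma = M * y / I = 151000000.0 * 353.5 / 7833550219.83
= 6.81 MPa

6.81 MPa


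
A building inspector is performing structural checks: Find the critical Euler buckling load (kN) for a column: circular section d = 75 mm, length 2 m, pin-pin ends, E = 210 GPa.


I = pi * d^4 / 64 = 1553155.55 mm^4
L = 2000.0 mm
P_cr = pi^2 * E * I / L^2
= 9.8696 * 210000.0 * 1553155.55 / 2000.0^2
= 804774.12 N = 804.7741 kN

804.7741 kN


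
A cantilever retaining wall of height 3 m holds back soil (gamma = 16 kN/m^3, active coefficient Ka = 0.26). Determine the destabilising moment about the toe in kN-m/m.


Pa = 0.5 * Ka * gamma * H^2
= 0.5 * 0.26 * 16 * 3^2
= 18.72 kN/m
Arm = H / 3 = 3 / 3 = 1.0 m
Mo = Pa * arm = Pa * H / 3 = 18.72 * 3 / 3 = 18.72 kN-m/m

18.72 kN-m/m


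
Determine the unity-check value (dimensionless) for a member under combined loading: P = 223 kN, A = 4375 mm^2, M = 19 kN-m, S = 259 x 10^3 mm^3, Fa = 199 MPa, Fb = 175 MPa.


f_a = P / A = 223000.0 / 4375 = 50.9714 MPa
f_b = M / S = 19000000.0 / 259000.0 = 73.3591 MPa
Ratio = f_a / Fa + f_b / Fb
= 50.9714 / 199 + 73.3591 / 175
= 0.6753 (dimensionless)

0.6753 (dimensionless)


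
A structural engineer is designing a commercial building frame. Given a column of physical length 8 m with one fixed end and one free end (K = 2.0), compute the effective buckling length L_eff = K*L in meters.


L_eff = K * L
= 2.0 * 8
= 16.0 m

16.0 m


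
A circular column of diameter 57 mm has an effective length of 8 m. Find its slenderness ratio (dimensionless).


Radius of gyration r = d / 4 = 57 / 4 = 14.25 mm
L_eff = 8000.0 mm
Slenderness ratio = L / r = 8000.0 / 14.25 = 561.4 (dimensionless)

561.4 (dimensionless)


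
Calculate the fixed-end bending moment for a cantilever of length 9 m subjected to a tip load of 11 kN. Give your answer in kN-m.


For a cantilever with a point load at the free end:
M_max = P * L = 11 * 9 = 99 kN-m

99 kN-m


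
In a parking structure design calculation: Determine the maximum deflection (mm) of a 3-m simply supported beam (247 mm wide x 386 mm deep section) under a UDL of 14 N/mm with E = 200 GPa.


I = 247 * 386^3 / 12 = 1183798052.67 mm^4
L = 3000.0 mm, w = 14 N/mm, E = 200000.0 MPa
delta = 5 * w * L^4 / (384 * E * I)
= 5 * 14 * 3000.0^4 / (384 * 200000.0 * 1183798052.67)
= 0.0624 mm

0.0624 mm


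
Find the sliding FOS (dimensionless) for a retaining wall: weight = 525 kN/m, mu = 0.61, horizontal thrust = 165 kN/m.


Resisting force = mu * W = 0.61 * 525 = 320.25 kN/m
FOS = Resisting / Driving = 320.25 / 165
= 1.9409 (dimensionless)

1.9409 (dimensionless)


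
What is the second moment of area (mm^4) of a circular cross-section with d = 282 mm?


r = d / 2 = 282 / 2 = 141.0 mm
I = pi * r^4 / 4 = pi * 141.0^4 / 4
= 310431892.12 mm^4

310431892.12 mm^4


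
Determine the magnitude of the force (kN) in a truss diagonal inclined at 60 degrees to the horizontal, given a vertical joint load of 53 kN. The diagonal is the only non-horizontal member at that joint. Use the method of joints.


At the joint, only the diagonal has a vertical component, so vertical equilibrium gives:
F * sin(60) = 53
F = 53 / sin(60)
= 53 / 0.866025
= 61.2 kN

61.2 kN


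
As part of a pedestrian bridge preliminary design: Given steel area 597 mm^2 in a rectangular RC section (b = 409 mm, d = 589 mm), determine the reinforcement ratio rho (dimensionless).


rho = As / (b * d)
= 597 / (409 * 589)
= 597 / 240901
= 0.002478 (dimensionless)

0.002478 (dimensionless)


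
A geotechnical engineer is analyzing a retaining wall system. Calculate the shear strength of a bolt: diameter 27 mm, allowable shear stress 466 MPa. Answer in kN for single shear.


A = pi * d^2 / 4 = pi * 27^2 / 4 = 572.5553 mm^2
V = f_v * A / 1000 = 466 * 572.5553 / 1000
= 266.8108 kN

266.8108 kN


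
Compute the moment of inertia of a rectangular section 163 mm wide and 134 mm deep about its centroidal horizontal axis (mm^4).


I = b * h^3 / 12
= 163 * 134^3 / 12
= 163 * 2406104 / 12
= 32682912.67 mm^4

32682912.67 mm^4


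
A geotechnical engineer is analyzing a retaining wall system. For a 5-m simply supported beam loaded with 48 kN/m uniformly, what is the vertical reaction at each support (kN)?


Total load = w * L = 48 * 5 = 240 kN
By symmetry, each reaction R = total / 2 = 240 / 2 = 120.0 kN

120.0 kN


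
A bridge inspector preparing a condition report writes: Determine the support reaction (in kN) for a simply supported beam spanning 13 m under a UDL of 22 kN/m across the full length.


Total load = w * L = 22 * 13 = 286 kN
By symmetry, each reaction R = total / 2 = 286 / 2 = 143.0 kN

143.0 kN


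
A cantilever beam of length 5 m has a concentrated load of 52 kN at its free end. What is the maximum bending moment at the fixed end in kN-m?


For a cantilever with a point load at the free end:
M_max = P * L = 52 * 5 = 260 kN-m

260 kN-m


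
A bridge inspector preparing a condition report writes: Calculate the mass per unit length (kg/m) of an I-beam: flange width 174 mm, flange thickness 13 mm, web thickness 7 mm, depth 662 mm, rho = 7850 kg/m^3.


A_flanges = 2 * 174 * 13 = 4524 mm^2
A_web = (662 - 2 * 13) * 7 = 4452 mm^2
A_total = 4524 + 4452 = 8976 mm^2 = 0.008976 m^2
Weight = rho * A = 7850 * 0.008976 = 70.4616 kg/m

70.4616 kg/m


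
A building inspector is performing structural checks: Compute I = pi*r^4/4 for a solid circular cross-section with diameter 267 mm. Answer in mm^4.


r = d / 2 = 267 / 2 = 133.5 mm
I = pi * r^4 / 4 = pi * 133.5^4 / 4
= 249468056.8 mm^4

249468056.8 mm^4


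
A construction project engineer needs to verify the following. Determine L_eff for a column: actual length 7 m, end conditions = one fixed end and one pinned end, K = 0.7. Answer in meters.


L_eff = K * L
= 0.7 * 7
= 4.9 m

4.9 m


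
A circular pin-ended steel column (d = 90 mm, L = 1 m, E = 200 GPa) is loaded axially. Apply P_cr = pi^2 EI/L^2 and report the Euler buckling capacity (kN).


I = pi * d^4 / 64 = 3220623.34 mm^4
L = 1000.0 mm
P_cr = pi^2 * E * I / L^2
= 9.8696 * 200000.0 * 3220623.34 / 1000.0^2
= 6357255.67 N = 6357.2557 kN

6357.2557 kN


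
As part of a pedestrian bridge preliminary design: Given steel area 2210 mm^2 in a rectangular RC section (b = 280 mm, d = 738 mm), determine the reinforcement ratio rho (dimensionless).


rho = As / (b * d)
= 2210 / (280 * 738)
= 2210 / 206640
= 0.010695 (dimensionless)

0.010695 (dimensionless)


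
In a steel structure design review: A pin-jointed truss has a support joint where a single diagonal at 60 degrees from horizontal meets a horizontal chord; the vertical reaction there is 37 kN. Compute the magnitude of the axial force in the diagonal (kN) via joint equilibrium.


At the joint, only the diagonal has a vertical component, so vertical equilibrium gives:
F * sin(60) = 37
F = 37 / sin(60)
= 37 / 0.866025
= 42.72 kN

42.72 kN


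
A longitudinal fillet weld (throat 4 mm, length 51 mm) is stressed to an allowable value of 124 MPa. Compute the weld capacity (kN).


Strength = throat * length * allowable stress
= 4 * 51 * 124 N
= 25296 N
= 25.3 kN

25.3 kN


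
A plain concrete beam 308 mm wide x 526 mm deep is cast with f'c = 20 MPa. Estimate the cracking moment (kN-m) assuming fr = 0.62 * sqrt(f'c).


fr = 0.62 * sqrt(20) = 0.62 * 4.4721 = 2.7727 MPa
I = 308 * 526^3 / 12 = 3735310450.67 mm^4
y_t = 263.0 mm
M_cr = fr * I / y_t = 2.7727 * 3735310450.67 / 263.0 N-mm
= 39.3802 kN-m

39.3802 kN-m


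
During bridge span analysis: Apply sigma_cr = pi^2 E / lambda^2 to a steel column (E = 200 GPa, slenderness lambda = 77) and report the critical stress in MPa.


sigma_cr = pi^2 * E / lambda^2
= 9.8696 * 200000.0 / 77^2
= 9.8696 * 200000.0 / 5929
= 332.9264 MPa

332.9264 MPa


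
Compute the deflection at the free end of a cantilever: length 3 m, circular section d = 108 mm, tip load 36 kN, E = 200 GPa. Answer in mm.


I = pi * d^4 / 64 = pi * 108^4 / 64 = 6678284.57 mm^4
L = 3000.0 mm, P = 36000.0 N, E = 200000.0 MPa
delta = P * L^3 / (3 * E * I)
= 36000.0 * 3000.0^3 / (3 * 200000.0 * 6678284.57)
= 242.5773 mm

242.5773 mm


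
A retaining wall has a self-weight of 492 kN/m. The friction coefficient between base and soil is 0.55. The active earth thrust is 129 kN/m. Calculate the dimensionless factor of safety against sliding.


Resisting force = mu * W = 0.55 * 492 = 270.6 kN/m
FOS = Resisting / Driving = 270.6 / 129
= 2.0977 (dimensionless)

2.0977 (dimensionless)


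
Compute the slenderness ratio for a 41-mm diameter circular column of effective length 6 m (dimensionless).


Radius of gyration r = d / 4 = 41 / 4 = 10.25 mm
L_eff = 6000.0 mm
Slenderness ratio = L / r = 6000.0 / 10.25 = 585.37 (dimensionless)

585.37 (dimensionless)


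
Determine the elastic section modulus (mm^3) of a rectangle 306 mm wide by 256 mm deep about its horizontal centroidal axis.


S = b * h^2 / 6
= 306 * 256^2 / 6
= 306 * 65536 / 6
= 3342336.0 mm^3

3342336.0 mm^3


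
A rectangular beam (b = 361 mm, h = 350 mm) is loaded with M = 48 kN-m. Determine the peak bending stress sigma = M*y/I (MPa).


I = b * h^3 / 12 = 361 * 350^3 / 12 = 1289822916.67 mm^4
y = h / 2 = 350 / 2 = 175.0 mm
M = 48 kN-m = 48000000.0 N-mm
sigma = M * y / I = 48000000.0 * 175.0 / 1289822916.67
= 6.51 MPa

6.51 MPa


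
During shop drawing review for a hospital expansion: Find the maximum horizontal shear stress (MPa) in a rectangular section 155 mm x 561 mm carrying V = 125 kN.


A = b * h = 155 * 561 = 86955 mm^2
V = 125 kN = 125000.0 N
tau_max = 1.5 * V / A = 1.5 * 125000.0 / 86955
= 2.1563 MPa

2.1563 MPa


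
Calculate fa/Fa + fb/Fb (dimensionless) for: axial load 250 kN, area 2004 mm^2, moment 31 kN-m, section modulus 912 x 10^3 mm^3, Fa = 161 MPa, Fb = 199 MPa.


f_a = P / A = 250000.0 / 2004 = 124.7505 MPa
f_b = M / S = 31000000.0 / 912000.0 = 33.9912 MPa
Ratio = f_a / Fa + f_b / Fb
= 124.7505 / 161 + 33.9912 / 199
= 0.9457 (dimensionless)

0.9457 (dimensionless)


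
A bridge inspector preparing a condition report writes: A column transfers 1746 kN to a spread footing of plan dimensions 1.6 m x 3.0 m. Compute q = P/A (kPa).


A = 1.6 * 3.0 = 4.8 m^2
q = P / A = 1746 / 4.8
= 363.75 kPa

363.75 kPa


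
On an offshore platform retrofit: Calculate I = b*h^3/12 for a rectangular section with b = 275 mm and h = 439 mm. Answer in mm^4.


I = b * h^3 / 12
= 275 * 439^3 / 12
= 275 * 84604519 / 12
= 1938853560.42 mm^4

1938853560.42 mm^4


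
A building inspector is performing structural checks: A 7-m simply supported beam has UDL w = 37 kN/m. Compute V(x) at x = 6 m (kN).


R_A = w * L / 2 = 37 * 7 / 2 = 129.5 kN
V(x) = R_A - w * x = 129.5 - 37 * 6
= -92.5 kN

-92.5 kN


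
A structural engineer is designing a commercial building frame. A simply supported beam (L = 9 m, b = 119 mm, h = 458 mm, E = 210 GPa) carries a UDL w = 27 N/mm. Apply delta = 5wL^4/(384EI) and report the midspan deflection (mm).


I = 119 * 458^3 / 12 = 952713127.33 mm^4
L = 9000.0 mm, w = 27 N/mm, E = 210000.0 MPa
delta = 5 * w * L^4 / (384 * E * I)
= 5 * 27 * 9000.0^4 / (384 * 210000.0 * 952713127.33)
= 11.529 mm

11.529 mm


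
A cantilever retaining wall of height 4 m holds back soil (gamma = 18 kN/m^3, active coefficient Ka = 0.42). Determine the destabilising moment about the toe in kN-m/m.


Pa = 0.5 * Ka * gamma * H^2
= 0.5 * 0.42 * 18 * 4^2
= 60.48 kN/m
Arm = H / 3 = 4 / 3 = 1.3333 m
Mo = Pa * arm = Pa * H / 3 = 60.48 * 4 / 3 = 80.64 kN-m/m

80.64 kN-m/m


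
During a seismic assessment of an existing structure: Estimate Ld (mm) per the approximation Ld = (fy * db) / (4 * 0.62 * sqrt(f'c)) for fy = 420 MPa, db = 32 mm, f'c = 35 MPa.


Ld = (fy * db) / (4 * 0.62 * sqrt(f'c))
= (420 * 32) / (4 * 0.62 * sqrt(35))
= 13440 / 14.6719
= 916.04 mm

916.04 mm


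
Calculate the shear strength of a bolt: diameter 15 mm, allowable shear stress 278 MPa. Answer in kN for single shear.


A = pi * d^2 / 4 = pi * 15^2 / 4 = 176.7146 mm^2
V = f_v * A / 1000 = 278 * 176.7146 / 1000
= 49.1267 kN

49.1267 kN


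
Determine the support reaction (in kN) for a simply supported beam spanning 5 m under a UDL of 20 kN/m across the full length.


Total load = w * L = 20 * 5 = 100 kN
By symmetry, each reaction R = total / 2 = 100 / 2 = 50.0 kN

50.0 kN


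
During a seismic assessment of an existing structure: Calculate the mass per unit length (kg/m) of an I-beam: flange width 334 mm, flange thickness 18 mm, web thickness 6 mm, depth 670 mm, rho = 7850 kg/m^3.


A_flanges = 2 * 334 * 18 = 12024 mm^2
A_web = (670 - 2 * 18) * 6 = 3804 mm^2
A_total = 12024 + 3804 = 15828 mm^2 = 0.015828 m^2
Weight = rho * A = 7850 * 0.015828 = 124.2498 kg/m

124.2498 kg/m


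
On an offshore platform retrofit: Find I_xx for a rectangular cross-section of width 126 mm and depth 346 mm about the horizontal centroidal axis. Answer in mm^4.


I = b * h^3 / 12
= 126 * 346^3 / 12
= 126 * 41421736 / 12
= 434928228.0 mm^4

434928228.0 mm^4


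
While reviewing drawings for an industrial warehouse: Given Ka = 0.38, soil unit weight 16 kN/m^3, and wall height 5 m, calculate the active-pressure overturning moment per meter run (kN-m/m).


Pa = 0.5 * Ka * gamma * H^2
= 0.5 * 0.38 * 16 * 5^2
= 76.0 kN/m
Arm = H / 3 = 5 / 3 = 1.6667 m
Mo = Pa * arm = Pa * H / 3 = 76.0 * 5 / 3 = 126.6667 kN-m/m

126.6667 kN-m/m


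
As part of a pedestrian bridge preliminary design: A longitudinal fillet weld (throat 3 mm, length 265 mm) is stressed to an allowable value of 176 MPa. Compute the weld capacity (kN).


Strength = throat * length * allowable stress
= 3 * 265 * 176 N
= 139920 N
= 139.92 kN

139.92 kN


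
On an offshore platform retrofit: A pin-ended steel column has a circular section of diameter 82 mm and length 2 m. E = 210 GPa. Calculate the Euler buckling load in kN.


I = pi * d^4 / 64 = 2219347.5 mm^4
L = 2000.0 mm
P_cr = pi^2 * E * I / L^2
= 9.8696 * 210000.0 * 2219347.5 / 2000.0^2
= 1149964.3 N = 1149.9643 kN

1149.9643 kN


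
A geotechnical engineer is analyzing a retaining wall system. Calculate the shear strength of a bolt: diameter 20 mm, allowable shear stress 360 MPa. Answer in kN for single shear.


A = pi * d^2 / 4 = pi * 20^2 / 4 = 314.1593 mm^2
V = f_v * A / 1000 = 360 * 314.1593 / 1000
= 113.0973 kN

113.0973 kN


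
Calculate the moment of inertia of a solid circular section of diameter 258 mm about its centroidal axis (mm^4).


r = d / 2 = 258 / 2 = 129.0 mm
I = pi * r^4 / 4 = pi * 129.0^4 / 4
= 217494722.14 mm^4

217494722.14 mm^4


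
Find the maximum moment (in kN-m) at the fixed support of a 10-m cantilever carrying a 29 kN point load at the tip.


For a cantilever with a point load at the free end:
M_max = P * L = 29 * 10 = 290 kN-m

290 kN-m


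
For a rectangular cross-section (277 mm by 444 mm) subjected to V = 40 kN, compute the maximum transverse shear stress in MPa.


A = b * h = 277 * 444 = 122988 mm^2
V = 40 kN = 40000.0 N
tau_max = 1.5 * V / A = 1.5 * 40000.0 / 122988
= 0.4879 MPa

0.4879 MPa


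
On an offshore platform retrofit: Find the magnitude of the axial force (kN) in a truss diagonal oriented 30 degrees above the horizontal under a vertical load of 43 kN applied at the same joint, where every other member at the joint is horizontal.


At the joint, only the diagonal has a vertical component, so vertical equilibrium gives:
F * sin(30) = 43
F = 43 / sin(30)
= 43 / 0.5
= 86.0 kN

86.0 kN


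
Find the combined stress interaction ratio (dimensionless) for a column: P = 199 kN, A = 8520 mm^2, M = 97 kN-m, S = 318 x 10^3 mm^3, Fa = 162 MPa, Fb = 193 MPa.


f_a = P / A = 199000.0 / 8520 = 23.3568 MPa
f_b = M / S = 97000000.0 / 318000.0 = 305.0314 MPa
Ratio = f_a / Fa + f_b / Fb
= 23.3568 / 162 + 305.0314 / 193
= 1.7247 (dimensionless)

1.7247 (dimensionless)


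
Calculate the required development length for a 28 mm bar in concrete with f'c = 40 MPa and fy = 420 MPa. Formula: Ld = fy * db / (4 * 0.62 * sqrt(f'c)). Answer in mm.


Ld = (fy * db) / (4 * 0.62 * sqrt(f'c))
= (420 * 28) / (4 * 0.62 * sqrt(40))
= 11760 / 15.6849
= 749.77 mm

749.77 mm


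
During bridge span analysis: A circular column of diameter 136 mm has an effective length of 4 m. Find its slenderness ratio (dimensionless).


Radius of gyration r = d / 4 = 136 / 4 = 34.0 mm
L_eff = 4000.0 mm
Slenderness ratio = L / r = 4000.0 / 34.0 = 117.65 (dimensionless)

117.65 (dimensionless)


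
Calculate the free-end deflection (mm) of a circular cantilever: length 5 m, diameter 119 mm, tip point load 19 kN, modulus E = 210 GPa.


I = pi * d^4 / 64 = pi * 119^4 / 64 = 9843685.83 mm^4
L = 5000.0 mm, P = 19000.0 N, E = 210000.0 MPa
delta = P * L^3 / (3 * E * I)
= 19000.0 * 5000.0^3 / (3 * 210000.0 * 9843685.83)
= 382.9705 mm

382.9705 mm


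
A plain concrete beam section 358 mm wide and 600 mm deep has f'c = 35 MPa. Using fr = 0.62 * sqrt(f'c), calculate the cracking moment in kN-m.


fr = 0.62 * sqrt(35) = 0.62 * 5.9161 = 3.668 MPa
I = 358 * 600^3 / 12 = 6444000000.0 mm^4
y_t = 300.0 mm
M_cr = fr * I / y_t = 3.668 * 6444000000.0 / 300.0 N-mm
= 78.788 kN-m

78.788 kN-m


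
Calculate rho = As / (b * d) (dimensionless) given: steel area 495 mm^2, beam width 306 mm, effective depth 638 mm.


rho = As / (b * d)
= 495 / (306 * 638)
= 495 / 195228
= 0.002535 (dimensionless)

0.002535 (dimensionless)


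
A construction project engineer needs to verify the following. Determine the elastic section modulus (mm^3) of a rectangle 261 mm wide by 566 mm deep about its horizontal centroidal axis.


S = b * h^2 / 6
= 261 * 566^2 / 6
= 261 * 320356 / 6
= 13935486.0 mm^3

13935486.0 mm^3


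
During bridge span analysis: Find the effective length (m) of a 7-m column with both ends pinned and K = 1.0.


L_eff = K * L
= 1.0 * 7
= 7.0 m

7.0 m


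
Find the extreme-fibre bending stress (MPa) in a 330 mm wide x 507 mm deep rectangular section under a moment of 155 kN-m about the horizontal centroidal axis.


I = b * h^3 / 12 = 330 * 507^3 / 12 = 3583905682.5 mm^4
y = h / 2 = 507 / 2 = 253.5 mm
M = 155 kN-m = 155000000.0 N-mm
sigma = M * y / I = 155000000.0 * 253.5 / 3583905682.5
= 10.96 MPa

10.96 MPa


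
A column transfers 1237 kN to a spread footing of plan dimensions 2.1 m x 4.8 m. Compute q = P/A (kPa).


A = 2.1 * 4.8 = 10.08 m^2
q = P / A = 1237 / 10.08
= 122.7183 kPa

122.7183 kPa


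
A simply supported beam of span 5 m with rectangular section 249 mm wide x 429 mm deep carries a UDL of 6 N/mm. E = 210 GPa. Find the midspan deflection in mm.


I = 249 * 429^3 / 12 = 1638286971.75 mm^4
L = 5000.0 mm, w = 6 N/mm, E = 210000.0 MPa
delta = 5 * w * L^4 / (384 * E * I)
= 5 * 6 * 5000.0^4 / (384 * 210000.0 * 1638286971.75)
= 0.1419 mm

0.1419 mm


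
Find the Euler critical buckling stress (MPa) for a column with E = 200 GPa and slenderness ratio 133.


sigma_cr = pi^2 * E / lambda^2
= 9.8696 * 200000.0 / 133^2
= 9.8696 * 200000.0 / 17689
= 111.5903 MPa

111.5903 MPa


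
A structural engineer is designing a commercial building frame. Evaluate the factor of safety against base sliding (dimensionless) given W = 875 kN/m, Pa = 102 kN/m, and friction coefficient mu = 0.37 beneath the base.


Resisting force = mu * W = 0.37 * 875 = 323.75 kN/m
FOS = Resisting / Driving = 323.75 / 102
= 3.174 (dimensionless)

3.174 (dimensionless)


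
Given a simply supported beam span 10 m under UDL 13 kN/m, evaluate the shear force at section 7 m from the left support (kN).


R_A = w * L / 2 = 13 * 10 / 2 = 65.0 kN
V(x) = R_A - w * x = 65.0 - 13 * 7
= -26.0 kN

-26.0 kN


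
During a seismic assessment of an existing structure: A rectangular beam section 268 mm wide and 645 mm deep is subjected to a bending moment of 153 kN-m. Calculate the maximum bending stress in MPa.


I = b * h^3 / 12 = 268 * 645^3 / 12 = 5992840125.0 mm^4
y = h / 2 = 645 / 2 = 322.5 mm
M = 153 kN-m = 153000000.0 N-mm
sigma = M * y / I = 153000000.0 * 322.5 / 5992840125.0
= 8.23 MPa

8.23 MPa


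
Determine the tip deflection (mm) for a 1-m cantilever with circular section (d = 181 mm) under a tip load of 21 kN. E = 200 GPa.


I = pi * d^4 / 64 = pi * 181^4 / 64 = 52684662.0 mm^4
L = 1000.0 mm, P = 21000.0 N, E = 200000.0 MPa
delta = P * L^3 / (3 * E * I)
= 21000.0 * 1000.0^3 / (3 * 200000.0 * 52684662.0)
= 0.6643 mm

0.6643 mm


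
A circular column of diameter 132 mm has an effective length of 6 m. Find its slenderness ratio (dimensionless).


Radius of gyration r = d / 4 = 132 / 4 = 33.0 mm
L_eff = 6000.0 mm
Slenderness ratio = L / r = 6000.0 / 33.0 = 181.82 (dimensionless)

181.82 (dimensionless)


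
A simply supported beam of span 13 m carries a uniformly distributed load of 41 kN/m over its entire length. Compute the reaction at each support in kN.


Total load = w * L = 41 * 13 = 533 kN
By symmetry, each reaction R = total / 2 = 533 / 2 = 266.5 kN

266.5 kN


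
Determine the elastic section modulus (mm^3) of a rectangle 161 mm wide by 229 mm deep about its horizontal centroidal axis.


S = b * h^2 / 6
= 161 * 229^2 / 6
= 161 * 52441 / 6
= 1407166.83 mm^3

1407166.83 mm^3


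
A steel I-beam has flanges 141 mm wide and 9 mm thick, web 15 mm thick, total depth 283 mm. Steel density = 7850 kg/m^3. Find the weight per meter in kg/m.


A_flanges = 2 * 141 * 9 = 2538 mm^2
A_web = (283 - 2 * 9) * 15 = 3975 mm^2
A_total = 2538 + 3975 = 6513 mm^2 = 0.006513 m^2
Weight = rho * A = 7850 * 0.006513 = 51.127 kg/m

51.127 kg/m


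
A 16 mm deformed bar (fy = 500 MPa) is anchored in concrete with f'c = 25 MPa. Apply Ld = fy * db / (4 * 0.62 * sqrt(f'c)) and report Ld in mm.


Ld = (fy * db) / (4 * 0.62 * sqrt(f'c))
= (500 * 16) / (4 * 0.62 * sqrt(25))
= 8000 / 12.4
= 645.16 mm

645.16 mm


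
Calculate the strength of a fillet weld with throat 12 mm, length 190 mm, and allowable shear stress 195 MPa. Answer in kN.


Strength = throat * length * allowable stress
= 12 * 190 * 195 N
= 444600 N
= 444.6 kN

444.6 kN


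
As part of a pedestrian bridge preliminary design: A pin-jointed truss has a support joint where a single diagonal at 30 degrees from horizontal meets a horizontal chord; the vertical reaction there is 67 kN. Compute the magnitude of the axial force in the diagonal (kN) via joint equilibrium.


At the joint, only the diagonal has a vertical component, so vertical equilibrium gives:
F * sin(30) = 67
F = 67 / sin(30)
= 67 / 0.5
= 134.0 kN

134.0 kN


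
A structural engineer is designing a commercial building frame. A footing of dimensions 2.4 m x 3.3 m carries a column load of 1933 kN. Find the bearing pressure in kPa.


A = 2.4 * 3.3 = 7.92 m^2
q = P / A = 1933 / 7.92
= 244.0657 kPa

244.0657 kPa


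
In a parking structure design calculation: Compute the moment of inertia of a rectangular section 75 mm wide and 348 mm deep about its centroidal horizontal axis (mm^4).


I = b * h^3 / 12
= 75 * 348^3 / 12
= 75 * 42144192 / 12
= 263401200.0 mm^4

263401200.0 mm^4


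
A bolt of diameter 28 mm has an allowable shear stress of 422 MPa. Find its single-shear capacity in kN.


A = pi * d^2 / 4 = pi * 28^2 / 4 = 615.7522 mm^2
V = f_v * A / 1000 = 422 * 615.7522 / 1000
= 259.8474 kN

259.8474 kN


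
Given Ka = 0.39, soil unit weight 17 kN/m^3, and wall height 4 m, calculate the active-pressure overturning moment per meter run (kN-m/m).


Pa = 0.5 * Ka * gamma * H^2
= 0.5 * 0.39 * 17 * 4^2
= 53.04 kN/m
Arm = H / 3 = 4 / 3 = 1.3333 m
Mo = Pa * arm = Pa * H / 3 = 53.04 * 4 / 3 = 70.72 kN-m/m

70.72 kN-m/m


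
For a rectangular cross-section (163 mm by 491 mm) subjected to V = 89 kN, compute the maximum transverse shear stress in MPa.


A = b * h = 163 * 491 = 80033 mm^2
V = 89 kN = 89000.0 N
tau_max = 1.5 * V / A = 1.5 * 89000.0 / 80033
= 1.6681 MPa

1.6681 MPa


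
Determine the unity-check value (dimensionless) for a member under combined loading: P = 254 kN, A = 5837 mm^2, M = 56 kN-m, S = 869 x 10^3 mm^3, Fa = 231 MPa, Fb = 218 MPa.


f_a = P / A = 254000.0 / 5837 = 43.5155 MPa
f_b = M / S = 56000000.0 / 869000.0 = 64.4419 MPa
Ratio = f_a / Fa + f_b / Fb
= 43.5155 / 231 + 64.4419 / 218
= 0.484 (dimensionless)

0.484 (dimensionless)


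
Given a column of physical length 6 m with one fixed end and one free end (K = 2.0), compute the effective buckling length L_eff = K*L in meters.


L_eff = K * L
= 2.0 * 6
= 12.0 m

12.0 m


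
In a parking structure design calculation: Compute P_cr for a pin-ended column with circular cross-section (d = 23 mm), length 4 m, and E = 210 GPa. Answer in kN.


I = pi * d^4 / 64 = 13736.66 mm^4
L = 4000.0 mm
P_cr = pi^2 * E * I / L^2
= 9.8696 * 210000.0 * 13736.66 / 4000.0^2
= 1779.43 N = 1.7794 kN

1.7794 kN


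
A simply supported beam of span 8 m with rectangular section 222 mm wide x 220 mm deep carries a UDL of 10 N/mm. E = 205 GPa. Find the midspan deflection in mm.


I = 222 * 220^3 / 12 = 196988000.0 mm^4
L = 8000.0 mm, w = 10 N/mm, E = 205000.0 MPa
delta = 5 * w * L^4 / (384 * E * I)
= 5 * 10 * 8000.0^4 / (384 * 205000.0 * 196988000.0)
= 13.207 mm

13.207 mm


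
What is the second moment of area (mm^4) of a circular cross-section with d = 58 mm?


r = d / 2 = 58 / 2 = 29.0 mm
I = pi * r^4 / 4 = pi * 29.0^4 / 4
= 555497.2 mm^4

555497.2 mm^4


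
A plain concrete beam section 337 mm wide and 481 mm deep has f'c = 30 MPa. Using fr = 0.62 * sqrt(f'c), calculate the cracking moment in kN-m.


fr = 0.62 * sqrt(30) = 0.62 * 5.4772 = 3.3959 MPa
I = 337 * 481^3 / 12 = 3125243668.08 mm^4
y_t = 240.5 mm
M_cr = fr * I / y_t = 3.3959 * 3125243668.08 / 240.5 N-mm
= 44.1287 kN-m

44.1287 kN-m


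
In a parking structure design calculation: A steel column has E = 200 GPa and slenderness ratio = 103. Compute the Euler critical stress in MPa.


sigma_cr = pi^2 * E / lambda^2
= 9.8696 * 200000.0 / 103^2
= 9.8696 * 200000.0 / 10609
= 186.061 MPa

186.061 MPa


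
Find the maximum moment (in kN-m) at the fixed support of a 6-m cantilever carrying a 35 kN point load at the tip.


For a cantilever with a point load at the free end:
M_max = P * L = 35 * 6 = 210 kN-m

210 kN-m


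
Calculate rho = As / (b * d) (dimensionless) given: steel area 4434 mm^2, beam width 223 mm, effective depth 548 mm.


rho = As / (b * d)
= 4434 / (223 * 548)
= 4434 / 122204
= 0.036284 (dimensionless)

0.036284 (dimensionless)


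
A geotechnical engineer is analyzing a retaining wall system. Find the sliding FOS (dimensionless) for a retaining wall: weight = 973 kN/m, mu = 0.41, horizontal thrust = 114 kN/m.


Resisting force = mu * W = 0.41 * 973 = 398.93 kN/m
FOS = Resisting / Driving = 398.93 / 114
= 3.4994 (dimensionless)

3.4994 (dimensionless)


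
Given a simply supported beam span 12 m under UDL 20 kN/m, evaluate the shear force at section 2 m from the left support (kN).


R_A = w * L / 2 = 20 * 12 / 2 = 120.0 kN
V(x) = R_A - w * x = 120.0 - 20 * 2
= 80.0 kN

80.0 kN


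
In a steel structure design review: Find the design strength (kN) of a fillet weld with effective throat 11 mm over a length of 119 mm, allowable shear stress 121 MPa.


Strength = throat * length * allowable stress
= 11 * 119 * 121 N
= 158389 N
= 158.39 kN

158.39 kN


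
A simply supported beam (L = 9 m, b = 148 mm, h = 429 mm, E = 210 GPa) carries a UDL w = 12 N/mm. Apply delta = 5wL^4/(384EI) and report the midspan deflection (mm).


I = 148 * 429^3 / 12 = 973760931.0 mm^4
L = 9000.0 mm, w = 12 N/mm, E = 210000.0 MPa
delta = 5 * w * L^4 / (384 * E * I)
= 5 * 12 * 9000.0^4 / (384 * 210000.0 * 973760931.0)
= 5.0132 mm

5.0132 mm


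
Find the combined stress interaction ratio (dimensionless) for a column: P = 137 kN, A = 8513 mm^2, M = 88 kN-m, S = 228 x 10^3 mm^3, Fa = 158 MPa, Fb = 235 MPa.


f_a = P / A = 137000.0 / 8513 = 16.093 MPa
f_b = M / S = 88000000.0 / 228000.0 = 385.9649 MPa
Ratio = f_a / Fa + f_b / Fb
= 16.093 / 158 + 385.9649 / 235
= 1.7443 (dimensionless)

1.7443 (dimensionless)


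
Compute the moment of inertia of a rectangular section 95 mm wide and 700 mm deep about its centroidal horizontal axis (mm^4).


I = b * h^3 / 12
= 95 * 700^3 / 12
= 95 * 343000000 / 12
= 2715416666.67 mm^4

2715416666.67 mm^4


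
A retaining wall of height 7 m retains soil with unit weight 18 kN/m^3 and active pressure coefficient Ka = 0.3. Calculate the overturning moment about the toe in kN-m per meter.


Pa = 0.5 * Ka * gamma * H^2
= 0.5 * 0.3 * 18 * 7^2
= 132.3 kN/m
Arm = H / 3 = 7 / 3 = 2.3333 m
Mo = Pa * arm = Pa * H / 3 = 132.3 * 7 / 3 = 308.7 kN-m/m

308.7 kN-m/m


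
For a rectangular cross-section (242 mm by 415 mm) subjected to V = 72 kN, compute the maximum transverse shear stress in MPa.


A = b * h = 242 * 415 = 100430 mm^2
V = 72 kN = 72000.0 N
tau_max = 1.5 * V / A = 1.5 * 72000.0 / 100430
= 1.0754 MPa

1.0754 MPa


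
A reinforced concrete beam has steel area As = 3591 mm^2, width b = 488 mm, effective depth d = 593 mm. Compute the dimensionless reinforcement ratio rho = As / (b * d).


rho = As / (b * d)
= 3591 / (488 * 593)
= 3591 / 289384
= 0.012409 (dimensionless)

0.012409 (dimensionless)


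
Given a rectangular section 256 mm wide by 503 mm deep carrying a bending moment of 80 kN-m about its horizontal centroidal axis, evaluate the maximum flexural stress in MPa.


I = b * h^3 / 12 = 256 * 503^3 / 12 = 2714955242.67 mm^4
y = h / 2 = 503 / 2 = 251.5 mm
M = 80 kN-m = 80000000.0 N-mm
sigma = M * y / I = 80000000.0 * 251.5 / 2714955242.67
= 7.41 MPa

7.41 MPa


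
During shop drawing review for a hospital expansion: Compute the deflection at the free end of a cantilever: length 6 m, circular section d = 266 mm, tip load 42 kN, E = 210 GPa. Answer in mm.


I = pi * d^4 / 64 = pi * 266^4 / 64 = 245751651.6 mm^4
L = 6000.0 mm, P = 42000.0 N, E = 210000.0 MPa
delta = P * L^3 / (3 * E * I)
= 42000.0 * 6000.0^3 / (3 * 210000.0 * 245751651.6)
= 58.5957 mm

58.5957 mm


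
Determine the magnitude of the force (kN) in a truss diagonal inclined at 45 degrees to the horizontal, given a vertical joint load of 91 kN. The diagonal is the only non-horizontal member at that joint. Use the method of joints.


At the joint, only the diagonal has a vertical component, so vertical equilibrium gives:
F * sin(45) = 91
F = 91 / sin(45)
= 91 / 0.707107
= 128.69 kN

128.69 kN


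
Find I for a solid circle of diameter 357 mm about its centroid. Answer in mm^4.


r = d / 2 = 357 / 2 = 178.5 mm
I = pi * r^4 / 4 = pi * 178.5^4 / 4
= 797338552.09 mm^4

797338552.09 mm^4


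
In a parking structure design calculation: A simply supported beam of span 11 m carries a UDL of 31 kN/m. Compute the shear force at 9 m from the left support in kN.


R_A = w * L / 2 = 31 * 11 / 2 = 170.5 kN
V(x) = R_A - w * x = 170.5 - 31 * 9
= -108.5 kN

-108.5 kN


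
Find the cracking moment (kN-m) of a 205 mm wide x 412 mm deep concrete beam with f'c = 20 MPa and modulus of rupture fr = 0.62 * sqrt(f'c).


fr = 0.62 * sqrt(20) = 0.62 * 4.4721 = 2.7727 MPa
I = 205 * 412^3 / 12 = 1194714853.33 mm^4
y_t = 206.0 mm
M_cr = fr * I / y_t = 2.7727 * 1194714853.33 / 206.0 N-mm
= 16.0807 kN-m

16.0807 kN-m


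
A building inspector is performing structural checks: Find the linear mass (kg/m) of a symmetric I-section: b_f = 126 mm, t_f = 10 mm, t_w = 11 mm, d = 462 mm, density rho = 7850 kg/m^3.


A_flanges = 2 * 126 * 10 = 2520 mm^2
A_web = (462 - 2 * 10) * 11 = 4862 mm^2
A_total = 2520 + 4862 = 7382 mm^2 = 0.007382 m^2
Weight = rho * A = 7850 * 0.007382 = 57.9487 kg/m

57.9487 kg/m


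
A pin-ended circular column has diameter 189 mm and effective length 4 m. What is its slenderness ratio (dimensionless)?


Radius of gyration r = d / 4 = 189 / 4 = 47.25 mm
L_eff = 4000.0 mm
Slenderness ratio = L / r = 4000.0 / 47.25 = 84.66 (dimensionless)

84.66 (dimensionless)


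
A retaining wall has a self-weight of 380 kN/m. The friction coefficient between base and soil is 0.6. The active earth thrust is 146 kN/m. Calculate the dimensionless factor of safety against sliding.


Resisting force = mu * W = 0.6 * 380 = 228.0 kN/m
FOS = Resisting / Driving = 228.0 / 146
= 1.5616 (dimensionless)

1.5616 (dimensionless)


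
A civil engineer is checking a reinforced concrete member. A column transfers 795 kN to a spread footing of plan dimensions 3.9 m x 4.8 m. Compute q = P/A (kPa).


A = 3.9 * 4.8 = 18.72 m^2
q = P / A = 795 / 18.72
= 42.4679 kPa

42.4679 kPa


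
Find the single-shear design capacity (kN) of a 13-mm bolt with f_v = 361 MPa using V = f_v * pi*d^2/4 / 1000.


A = pi * d^2 / 4 = pi * 13^2 / 4 = 132.7323 mm^2
V = f_v * A / 1000 = 361 * 132.7323 / 1000
= 47.9164 kN

47.9164 kN
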